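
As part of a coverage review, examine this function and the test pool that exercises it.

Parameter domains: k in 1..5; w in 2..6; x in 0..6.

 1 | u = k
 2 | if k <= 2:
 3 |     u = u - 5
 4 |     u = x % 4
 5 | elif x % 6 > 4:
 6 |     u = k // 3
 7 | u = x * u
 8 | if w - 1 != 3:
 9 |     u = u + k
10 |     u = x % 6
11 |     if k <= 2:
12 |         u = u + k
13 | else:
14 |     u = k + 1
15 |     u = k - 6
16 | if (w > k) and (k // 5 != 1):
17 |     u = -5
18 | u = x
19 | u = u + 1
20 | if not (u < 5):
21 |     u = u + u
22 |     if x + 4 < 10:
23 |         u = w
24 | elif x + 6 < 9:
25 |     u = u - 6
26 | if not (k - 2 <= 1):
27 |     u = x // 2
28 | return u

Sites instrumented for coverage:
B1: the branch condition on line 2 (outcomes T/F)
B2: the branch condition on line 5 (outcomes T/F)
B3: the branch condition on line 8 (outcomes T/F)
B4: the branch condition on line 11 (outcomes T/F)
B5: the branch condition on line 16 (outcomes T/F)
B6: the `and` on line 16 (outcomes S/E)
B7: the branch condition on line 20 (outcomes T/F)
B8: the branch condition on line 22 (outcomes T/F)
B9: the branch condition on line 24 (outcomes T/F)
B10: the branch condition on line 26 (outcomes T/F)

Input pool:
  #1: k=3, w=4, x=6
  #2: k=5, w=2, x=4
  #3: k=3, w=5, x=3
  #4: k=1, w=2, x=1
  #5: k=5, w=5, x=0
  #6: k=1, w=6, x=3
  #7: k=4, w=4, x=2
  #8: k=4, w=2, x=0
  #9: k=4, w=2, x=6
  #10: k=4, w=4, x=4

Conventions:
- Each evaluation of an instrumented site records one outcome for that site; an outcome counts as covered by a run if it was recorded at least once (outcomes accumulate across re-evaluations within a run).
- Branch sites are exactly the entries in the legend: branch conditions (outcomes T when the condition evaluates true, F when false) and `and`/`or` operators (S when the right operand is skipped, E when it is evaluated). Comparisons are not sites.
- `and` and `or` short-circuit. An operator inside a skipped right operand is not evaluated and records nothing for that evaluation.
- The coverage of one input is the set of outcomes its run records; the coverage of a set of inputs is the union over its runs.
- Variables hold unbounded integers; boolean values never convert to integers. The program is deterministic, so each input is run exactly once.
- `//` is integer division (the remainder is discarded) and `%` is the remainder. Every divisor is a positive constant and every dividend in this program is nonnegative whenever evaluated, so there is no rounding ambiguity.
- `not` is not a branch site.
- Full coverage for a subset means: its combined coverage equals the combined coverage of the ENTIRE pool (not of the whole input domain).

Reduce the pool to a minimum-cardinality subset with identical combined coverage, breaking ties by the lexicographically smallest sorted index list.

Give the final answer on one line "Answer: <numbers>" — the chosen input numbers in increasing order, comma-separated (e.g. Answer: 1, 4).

run #1 (k=3, w=4, x=6) runs B1->F, B2->F, B3->F, B6->E, B5->T, B7->T, B8->F, B10->F; records B1=F, B2=F, B3=F, B5=T, B6=E, B7=T, B8=F, B10=F
run #2 (k=5, w=2, x=4) runs B1->F, B2->F, B3->T, B4->F, B6->S, B5->F, B7->T, B8->T, B10->T; records B1=F, B2=F, B3=T, B4=F, B5=F, B6=S, B7=T, B8=T, B10=T
run #3 (k=3, w=5, x=3) runs B1->F, B2->F, B3->T, B4->F, B6->E, B5->T, B7->F, B9->F, B10->F; records B1=F, B2=F, B3=T, B4=F, B5=T, B6=E, B7=F, B9=F, B10=F
run #4 (k=1, w=2, x=1) runs B1->T, B3->T, B4->T, B6->E, B5->T, B7->F, B9->T, B10->F; records B1=T, B3=T, B4=T, B5=T, B6=E, B7=F, B9=T, B10=F
run #5 (k=5, w=5, x=0) runs B1->F, B2->F, B3->T, B4->F, B6->S, B5->F, B7->F, B9->T, B10->T; records B1=F, B2=F, B3=T, B4=F, B5=F, B6=S, B7=F, B9=T, B10=T
run #6 (k=1, w=6, x=3) runs B1->T, B3->T, B4->T, B6->E, B5->T, B7->F, B9->F, B10->F; records B1=T, B3=T, B4=T, B5=T, B6=E, B7=F, B9=F, B10=F
run #7 (k=4, w=4, x=2) runs B1->F, B2->F, B3->F, B6->S, B5->F, B7->F, B9->T, B10->T; records B1=F, B2=F, B3=F, B5=F, B6=S, B7=F, B9=T, B10=T
run #8 (k=4, w=2, x=0) runs B1->F, B2->F, B3->T, B4->F, B6->S, B5->F, B7->F, B9->T, B10->T; records B1=F, B2=F, B3=T, B4=F, B5=F, B6=S, B7=F, B9=T, B10=T
run #9 (k=4, w=2, x=6) runs B1->F, B2->F, B3->T, B4->F, B6->S, B5->F, B7->T, B8->F, B10->T; records B1=F, B2=F, B3=T, B4=F, B5=F, B6=S, B7=T, B8=F, B10=T
run #10 (k=4, w=4, x=4) runs B1->F, B2->F, B3->F, B6->S, B5->F, B7->T, B8->T, B10->T; records B1=F, B2=F, B3=F, B5=F, B6=S, B7=T, B8=T, B10=T
the full pool covers 19 outcomes: B1=T, B1=F, B2=F, B3=T, B3=F, B4=T, B4=F, B5=T, B5=F, B6=S, B6=E, B7=T, B7=F, B8=T, B8=F, B9=T, B9=F, B10=T, B10=F
size 1 is not enough: best union over all size-1 subsets is 9/19
size 2 is not enough: best union over all size-2 subsets is 16/19
size 3 is not enough: best union over all size-3 subsets is 18/19
inputs {1, 2, 3, 4} (size 4) cover everything; no size-4 subset with a lexicographically smaller index list covers all 19

Answer: 1, 2, 3, 4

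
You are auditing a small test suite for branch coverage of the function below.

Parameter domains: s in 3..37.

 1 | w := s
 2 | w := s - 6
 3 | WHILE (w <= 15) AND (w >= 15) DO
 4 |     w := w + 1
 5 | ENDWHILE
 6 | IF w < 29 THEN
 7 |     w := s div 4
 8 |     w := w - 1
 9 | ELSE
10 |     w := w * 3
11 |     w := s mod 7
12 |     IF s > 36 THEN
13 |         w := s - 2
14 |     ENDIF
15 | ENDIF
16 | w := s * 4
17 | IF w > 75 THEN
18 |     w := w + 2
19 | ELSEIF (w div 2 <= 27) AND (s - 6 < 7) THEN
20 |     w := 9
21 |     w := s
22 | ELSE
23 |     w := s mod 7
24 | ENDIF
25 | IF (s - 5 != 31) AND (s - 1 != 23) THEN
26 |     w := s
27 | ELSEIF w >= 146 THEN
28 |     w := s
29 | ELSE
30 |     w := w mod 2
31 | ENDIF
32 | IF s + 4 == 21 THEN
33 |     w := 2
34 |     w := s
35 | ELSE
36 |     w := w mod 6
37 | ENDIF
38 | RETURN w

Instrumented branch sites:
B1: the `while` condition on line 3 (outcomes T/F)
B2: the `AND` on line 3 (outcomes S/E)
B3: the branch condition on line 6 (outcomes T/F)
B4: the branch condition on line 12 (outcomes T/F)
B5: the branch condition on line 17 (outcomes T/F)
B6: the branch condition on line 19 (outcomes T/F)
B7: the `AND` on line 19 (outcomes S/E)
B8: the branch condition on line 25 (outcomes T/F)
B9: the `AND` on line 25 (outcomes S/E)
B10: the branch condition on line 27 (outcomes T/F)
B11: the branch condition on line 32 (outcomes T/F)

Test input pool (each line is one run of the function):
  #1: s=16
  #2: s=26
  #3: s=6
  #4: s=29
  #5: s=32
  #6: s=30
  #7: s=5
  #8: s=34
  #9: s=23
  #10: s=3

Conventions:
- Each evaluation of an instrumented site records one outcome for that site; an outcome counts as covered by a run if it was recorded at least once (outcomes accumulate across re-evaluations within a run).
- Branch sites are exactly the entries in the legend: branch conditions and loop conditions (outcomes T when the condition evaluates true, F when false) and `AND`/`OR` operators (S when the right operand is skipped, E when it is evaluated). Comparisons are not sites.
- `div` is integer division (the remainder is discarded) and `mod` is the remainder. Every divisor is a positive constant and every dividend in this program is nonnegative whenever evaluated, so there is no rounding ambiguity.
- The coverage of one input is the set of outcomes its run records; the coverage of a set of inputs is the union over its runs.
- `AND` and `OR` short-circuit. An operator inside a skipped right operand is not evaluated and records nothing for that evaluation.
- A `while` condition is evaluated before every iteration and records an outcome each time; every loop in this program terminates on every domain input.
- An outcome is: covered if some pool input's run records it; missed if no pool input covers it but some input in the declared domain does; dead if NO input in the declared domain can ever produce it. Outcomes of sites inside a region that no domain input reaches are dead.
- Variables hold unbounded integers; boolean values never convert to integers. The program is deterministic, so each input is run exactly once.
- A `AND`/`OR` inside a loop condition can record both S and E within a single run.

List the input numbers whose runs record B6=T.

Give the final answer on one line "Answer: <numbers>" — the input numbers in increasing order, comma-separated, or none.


input #1 (s=16): does not produce B6=T
input #2 (s=26): does not produce B6=T
input #3 (s=6): produces B6=T
input #4 (s=29): does not produce B6=T
input #5 (s=32): does not produce B6=T
input #6 (s=30): does not produce B6=T
input #7 (s=5): produces B6=T
input #8 (s=34): does not produce B6=T
input #9 (s=23): does not produce B6=T
input #10 (s=3): produces B6=T
Answer: 3, 7, 10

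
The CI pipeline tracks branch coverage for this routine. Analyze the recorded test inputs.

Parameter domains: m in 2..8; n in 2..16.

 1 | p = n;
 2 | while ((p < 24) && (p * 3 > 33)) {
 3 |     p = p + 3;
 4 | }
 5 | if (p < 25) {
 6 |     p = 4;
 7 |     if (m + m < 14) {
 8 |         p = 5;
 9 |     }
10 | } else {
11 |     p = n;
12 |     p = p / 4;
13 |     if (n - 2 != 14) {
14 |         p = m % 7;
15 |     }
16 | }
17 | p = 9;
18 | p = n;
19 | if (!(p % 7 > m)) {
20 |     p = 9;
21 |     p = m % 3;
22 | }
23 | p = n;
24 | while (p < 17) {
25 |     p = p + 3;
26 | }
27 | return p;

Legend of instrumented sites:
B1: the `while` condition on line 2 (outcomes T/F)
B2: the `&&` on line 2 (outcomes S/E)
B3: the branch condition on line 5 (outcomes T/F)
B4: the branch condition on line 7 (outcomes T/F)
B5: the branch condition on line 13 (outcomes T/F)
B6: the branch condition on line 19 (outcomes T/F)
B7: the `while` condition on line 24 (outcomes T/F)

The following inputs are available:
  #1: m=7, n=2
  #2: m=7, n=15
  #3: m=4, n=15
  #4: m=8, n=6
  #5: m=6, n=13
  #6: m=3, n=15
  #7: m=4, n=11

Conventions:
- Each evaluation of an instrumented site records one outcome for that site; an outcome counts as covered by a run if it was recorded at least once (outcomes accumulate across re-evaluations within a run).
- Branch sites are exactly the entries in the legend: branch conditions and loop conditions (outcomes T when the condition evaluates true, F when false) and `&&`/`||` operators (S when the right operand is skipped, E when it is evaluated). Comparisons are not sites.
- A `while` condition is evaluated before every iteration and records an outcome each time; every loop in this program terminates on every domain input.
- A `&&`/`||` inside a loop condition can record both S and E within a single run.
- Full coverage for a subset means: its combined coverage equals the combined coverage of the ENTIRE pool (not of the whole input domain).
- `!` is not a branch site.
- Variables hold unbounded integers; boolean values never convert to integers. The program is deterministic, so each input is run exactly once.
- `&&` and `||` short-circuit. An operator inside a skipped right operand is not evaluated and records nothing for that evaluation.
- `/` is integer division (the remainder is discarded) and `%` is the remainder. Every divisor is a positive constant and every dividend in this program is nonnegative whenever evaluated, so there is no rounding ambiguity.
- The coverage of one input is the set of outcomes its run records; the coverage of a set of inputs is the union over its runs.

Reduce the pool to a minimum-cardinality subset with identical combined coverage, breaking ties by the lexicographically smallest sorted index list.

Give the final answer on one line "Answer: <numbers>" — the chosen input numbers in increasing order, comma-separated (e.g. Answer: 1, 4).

run #1 (m=7, n=2) runs B2->E, B1->F, B3->T, B4->F, B6->T, B7->T, B7->T, B7->T, B7->T, B7->T, B7->F; records B1=F, B2=E, B3=T, B4=F, B6=T, B7=T, B7=F
run #2 (m=7, n=15) runs B2->E, B1->T, B2->E, B1->T, B2->E, B1->T, B2->S, B1->F, B3->T, B4->F, B6->T, B7->T, B7->F; records B1=T, B1=F, B2=S, B2=E, B3=T, B4=F, B6=T, B7=T, B7=F
run #3 (m=4, n=15) runs B2->E, B1->T, B2->E, B1->T, B2->E, B1->T, B2->S, B1->F, B3->T, B4->T, B6->T, B7->T, B7->F; records B1=T, B1=F, B2=S, B2=E, B3=T, B4=T, B6=T, B7=T, B7=F
run #4 (m=8, n=6) runs B2->E, B1->F, B3->T, B4->F, B6->T, B7->T, B7->T, B7->T, B7->T, B7->F; records B1=F, B2=E, B3=T, B4=F, B6=T, B7=T, B7=F
run #5 (m=6, n=13) runs B2->E, B1->T, B2->E, B1->T, B2->E, B1->T, B2->E, B1->T, B2->S, B1->F, B3->F, B5->T, B6->T, B7->T, ...; records B1=T, B1=F, B2=S, B2=E, B3=F, B5=T, B6=T, B7=T, B7=F
run #6 (m=3, n=15) runs B2->E, B1->T, B2->E, B1->T, B2->E, B1->T, B2->S, B1->F, B3->T, B4->T, B6->T, B7->T, B7->F; records B1=T, B1=F, B2=S, B2=E, B3=T, B4=T, B6=T, B7=T, B7=F
run #7 (m=4, n=11) runs B2->E, B1->F, B3->T, B4->T, B6->T, B7->T, B7->T, B7->F; records B1=F, B2=E, B3=T, B4=T, B6=T, B7=T, B7=F
the full pool covers 12 outcomes: B1=T, B1=F, B2=S, B2=E, B3=T, B3=F, B4=T, B4=F, B5=T, B6=T, B7=T, B7=F
size 1 is not enough: best union over all size-1 subsets is 9/12
size 2 is not enough: best union over all size-2 subsets is 11/12
inputs {1, 3, 5} (size 3) cover everything; no size-3 subset with a lexicographically smaller index list covers all 12

Answer: 1, 3, 5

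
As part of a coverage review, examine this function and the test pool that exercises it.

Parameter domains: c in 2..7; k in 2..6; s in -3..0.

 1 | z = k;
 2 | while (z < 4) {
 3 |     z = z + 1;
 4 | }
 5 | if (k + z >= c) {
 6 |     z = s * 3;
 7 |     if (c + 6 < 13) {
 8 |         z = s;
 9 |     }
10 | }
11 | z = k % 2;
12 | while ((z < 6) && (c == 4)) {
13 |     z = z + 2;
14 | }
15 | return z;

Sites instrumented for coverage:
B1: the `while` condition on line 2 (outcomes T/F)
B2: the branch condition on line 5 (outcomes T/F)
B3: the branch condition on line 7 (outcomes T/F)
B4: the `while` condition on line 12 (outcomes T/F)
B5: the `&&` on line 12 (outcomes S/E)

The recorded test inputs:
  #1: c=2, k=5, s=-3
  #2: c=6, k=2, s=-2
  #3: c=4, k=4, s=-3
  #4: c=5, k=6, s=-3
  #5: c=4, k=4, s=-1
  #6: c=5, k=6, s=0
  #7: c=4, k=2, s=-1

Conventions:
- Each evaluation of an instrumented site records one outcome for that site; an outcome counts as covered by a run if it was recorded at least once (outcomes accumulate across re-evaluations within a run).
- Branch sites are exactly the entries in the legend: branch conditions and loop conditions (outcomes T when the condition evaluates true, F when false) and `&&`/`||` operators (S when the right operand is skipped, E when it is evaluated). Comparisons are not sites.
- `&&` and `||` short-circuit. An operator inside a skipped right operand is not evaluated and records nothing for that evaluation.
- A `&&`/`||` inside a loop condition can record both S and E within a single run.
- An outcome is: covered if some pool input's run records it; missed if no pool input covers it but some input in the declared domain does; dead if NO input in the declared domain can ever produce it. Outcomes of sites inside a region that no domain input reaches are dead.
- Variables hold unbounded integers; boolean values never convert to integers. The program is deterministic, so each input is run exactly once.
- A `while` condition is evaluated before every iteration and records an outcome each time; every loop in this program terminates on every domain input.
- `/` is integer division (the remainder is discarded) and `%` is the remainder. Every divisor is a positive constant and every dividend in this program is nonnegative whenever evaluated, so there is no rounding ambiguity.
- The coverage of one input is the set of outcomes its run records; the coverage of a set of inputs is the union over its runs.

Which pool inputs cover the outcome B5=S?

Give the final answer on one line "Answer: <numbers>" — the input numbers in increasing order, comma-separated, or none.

input #1 (c=2, k=5, s=-3): does not record B5=S
input #2 (c=6, k=2, s=-2): does not record B5=S
input #3 (c=4, k=4, s=-3): records B5=S
input #4 (c=5, k=6, s=-3): does not record B5=S
input #5 (c=4, k=4, s=-1): records B5=S
input #6 (c=5, k=6, s=0): does not record B5=S
input #7 (c=4, k=2, s=-1): records B5=S

Answer: 3, 5, 7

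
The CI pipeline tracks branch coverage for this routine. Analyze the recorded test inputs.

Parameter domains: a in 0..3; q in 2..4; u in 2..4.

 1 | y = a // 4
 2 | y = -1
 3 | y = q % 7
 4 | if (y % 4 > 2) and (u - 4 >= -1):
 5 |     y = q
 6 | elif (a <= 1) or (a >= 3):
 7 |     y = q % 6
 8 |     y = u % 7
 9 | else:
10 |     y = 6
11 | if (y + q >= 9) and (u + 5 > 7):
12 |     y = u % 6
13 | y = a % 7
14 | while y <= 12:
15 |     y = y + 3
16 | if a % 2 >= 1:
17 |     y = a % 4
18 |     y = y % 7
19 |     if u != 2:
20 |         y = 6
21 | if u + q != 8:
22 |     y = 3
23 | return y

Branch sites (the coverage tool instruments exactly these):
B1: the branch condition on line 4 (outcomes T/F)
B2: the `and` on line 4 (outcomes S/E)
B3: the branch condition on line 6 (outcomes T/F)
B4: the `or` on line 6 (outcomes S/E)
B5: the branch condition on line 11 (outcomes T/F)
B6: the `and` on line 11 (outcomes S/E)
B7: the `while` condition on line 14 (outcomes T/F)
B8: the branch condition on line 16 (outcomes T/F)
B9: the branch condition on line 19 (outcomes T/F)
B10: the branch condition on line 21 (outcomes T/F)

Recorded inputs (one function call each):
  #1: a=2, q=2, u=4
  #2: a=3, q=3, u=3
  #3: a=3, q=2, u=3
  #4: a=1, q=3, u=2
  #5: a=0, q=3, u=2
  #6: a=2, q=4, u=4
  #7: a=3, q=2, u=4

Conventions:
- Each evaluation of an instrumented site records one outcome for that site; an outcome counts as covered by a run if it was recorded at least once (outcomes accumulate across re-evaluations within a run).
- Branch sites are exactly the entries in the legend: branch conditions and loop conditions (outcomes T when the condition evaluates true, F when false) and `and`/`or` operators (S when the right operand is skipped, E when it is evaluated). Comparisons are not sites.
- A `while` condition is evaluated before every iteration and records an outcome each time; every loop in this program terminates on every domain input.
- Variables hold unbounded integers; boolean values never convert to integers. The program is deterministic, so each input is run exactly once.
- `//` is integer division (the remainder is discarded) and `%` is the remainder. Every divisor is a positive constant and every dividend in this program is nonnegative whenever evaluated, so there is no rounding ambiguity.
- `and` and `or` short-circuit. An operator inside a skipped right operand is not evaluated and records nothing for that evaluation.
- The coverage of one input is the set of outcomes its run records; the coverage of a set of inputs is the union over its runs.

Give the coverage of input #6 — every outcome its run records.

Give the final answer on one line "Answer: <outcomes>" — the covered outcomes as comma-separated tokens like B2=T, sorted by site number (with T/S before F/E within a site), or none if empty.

Running input #6 (a=2, q=4, u=4), event by event:
  B2->S, B1->F, B4->E, B3->F, B6->E, B5->T, B7->T, B7->T, B7->T, B7->T
  B7->F, B8->F, B10->F
distinct outcomes covered: B1=F, B2=S, B3=F, B4=E, B5=T, B6=E, B7=T, B7=F, B8=F, B10=F

Answer: B1=F, B2=S, B3=F, B4=E, B5=T, B6=E, B7=T, B7=F, B8=F, B10=F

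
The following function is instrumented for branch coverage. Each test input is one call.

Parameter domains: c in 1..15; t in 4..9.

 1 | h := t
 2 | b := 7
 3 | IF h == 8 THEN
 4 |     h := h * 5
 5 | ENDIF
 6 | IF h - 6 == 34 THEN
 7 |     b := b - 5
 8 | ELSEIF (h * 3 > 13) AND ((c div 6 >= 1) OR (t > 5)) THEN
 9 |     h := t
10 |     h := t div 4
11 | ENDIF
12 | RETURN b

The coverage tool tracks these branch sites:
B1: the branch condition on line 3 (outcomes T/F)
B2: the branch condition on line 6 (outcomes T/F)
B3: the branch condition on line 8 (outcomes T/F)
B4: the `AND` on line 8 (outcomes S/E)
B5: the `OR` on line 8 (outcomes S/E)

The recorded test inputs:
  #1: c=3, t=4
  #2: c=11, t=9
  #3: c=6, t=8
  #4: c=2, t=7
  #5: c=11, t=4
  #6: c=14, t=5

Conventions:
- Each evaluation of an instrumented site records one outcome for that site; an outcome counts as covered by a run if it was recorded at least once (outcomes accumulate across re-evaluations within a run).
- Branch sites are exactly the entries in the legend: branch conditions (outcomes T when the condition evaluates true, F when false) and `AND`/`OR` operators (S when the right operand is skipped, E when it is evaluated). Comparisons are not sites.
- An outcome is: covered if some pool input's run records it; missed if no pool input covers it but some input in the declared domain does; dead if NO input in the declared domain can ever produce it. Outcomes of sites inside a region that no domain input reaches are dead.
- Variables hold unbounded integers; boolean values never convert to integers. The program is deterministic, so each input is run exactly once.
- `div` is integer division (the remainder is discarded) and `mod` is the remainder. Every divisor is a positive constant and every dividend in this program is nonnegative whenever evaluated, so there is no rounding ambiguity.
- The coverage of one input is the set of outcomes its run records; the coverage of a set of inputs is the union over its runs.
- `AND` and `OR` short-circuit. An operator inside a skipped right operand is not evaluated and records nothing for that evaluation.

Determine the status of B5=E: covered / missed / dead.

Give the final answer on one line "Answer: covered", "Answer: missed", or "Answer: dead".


B5=E is recorded by pool input(s) 4 -> covered
Answer: covered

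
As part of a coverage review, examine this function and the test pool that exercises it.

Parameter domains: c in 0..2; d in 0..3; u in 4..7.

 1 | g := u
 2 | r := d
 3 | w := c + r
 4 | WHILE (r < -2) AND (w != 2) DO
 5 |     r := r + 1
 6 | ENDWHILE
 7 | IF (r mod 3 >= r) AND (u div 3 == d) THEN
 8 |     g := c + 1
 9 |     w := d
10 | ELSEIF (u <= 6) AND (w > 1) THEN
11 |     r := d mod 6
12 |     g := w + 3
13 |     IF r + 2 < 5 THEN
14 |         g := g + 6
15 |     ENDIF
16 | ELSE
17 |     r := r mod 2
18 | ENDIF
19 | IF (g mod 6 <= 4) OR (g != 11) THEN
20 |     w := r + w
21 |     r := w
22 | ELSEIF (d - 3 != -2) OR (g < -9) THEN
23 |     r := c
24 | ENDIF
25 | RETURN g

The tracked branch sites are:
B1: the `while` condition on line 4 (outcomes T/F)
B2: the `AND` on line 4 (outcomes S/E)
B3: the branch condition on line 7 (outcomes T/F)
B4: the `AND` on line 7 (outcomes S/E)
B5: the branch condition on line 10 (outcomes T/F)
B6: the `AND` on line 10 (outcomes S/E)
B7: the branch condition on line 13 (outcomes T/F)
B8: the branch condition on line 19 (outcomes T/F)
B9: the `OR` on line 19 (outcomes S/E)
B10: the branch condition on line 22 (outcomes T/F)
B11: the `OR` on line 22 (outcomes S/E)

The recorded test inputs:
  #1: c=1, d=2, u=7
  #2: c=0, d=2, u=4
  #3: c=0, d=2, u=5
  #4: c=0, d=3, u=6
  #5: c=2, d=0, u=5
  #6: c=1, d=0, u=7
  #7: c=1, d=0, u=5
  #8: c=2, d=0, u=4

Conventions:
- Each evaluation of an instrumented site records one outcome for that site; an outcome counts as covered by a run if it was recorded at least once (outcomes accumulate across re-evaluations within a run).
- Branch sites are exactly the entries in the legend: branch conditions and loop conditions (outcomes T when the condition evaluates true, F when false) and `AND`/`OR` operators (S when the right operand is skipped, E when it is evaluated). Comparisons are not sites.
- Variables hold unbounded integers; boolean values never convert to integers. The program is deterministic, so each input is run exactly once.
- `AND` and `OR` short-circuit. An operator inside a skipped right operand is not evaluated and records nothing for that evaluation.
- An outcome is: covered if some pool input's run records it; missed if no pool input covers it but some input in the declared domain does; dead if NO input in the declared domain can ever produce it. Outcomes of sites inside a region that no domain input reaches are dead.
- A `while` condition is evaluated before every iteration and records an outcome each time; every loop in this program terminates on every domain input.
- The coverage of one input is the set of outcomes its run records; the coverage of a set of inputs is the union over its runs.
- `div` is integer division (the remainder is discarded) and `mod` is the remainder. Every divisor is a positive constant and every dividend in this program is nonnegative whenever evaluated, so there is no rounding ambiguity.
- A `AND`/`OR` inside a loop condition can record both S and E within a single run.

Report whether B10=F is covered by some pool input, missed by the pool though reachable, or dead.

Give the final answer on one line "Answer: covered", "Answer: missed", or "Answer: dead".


no pool input records B10=F
but domain input (c=1, d=1, u=6) does record it -> reachable, so missed
Answer: missed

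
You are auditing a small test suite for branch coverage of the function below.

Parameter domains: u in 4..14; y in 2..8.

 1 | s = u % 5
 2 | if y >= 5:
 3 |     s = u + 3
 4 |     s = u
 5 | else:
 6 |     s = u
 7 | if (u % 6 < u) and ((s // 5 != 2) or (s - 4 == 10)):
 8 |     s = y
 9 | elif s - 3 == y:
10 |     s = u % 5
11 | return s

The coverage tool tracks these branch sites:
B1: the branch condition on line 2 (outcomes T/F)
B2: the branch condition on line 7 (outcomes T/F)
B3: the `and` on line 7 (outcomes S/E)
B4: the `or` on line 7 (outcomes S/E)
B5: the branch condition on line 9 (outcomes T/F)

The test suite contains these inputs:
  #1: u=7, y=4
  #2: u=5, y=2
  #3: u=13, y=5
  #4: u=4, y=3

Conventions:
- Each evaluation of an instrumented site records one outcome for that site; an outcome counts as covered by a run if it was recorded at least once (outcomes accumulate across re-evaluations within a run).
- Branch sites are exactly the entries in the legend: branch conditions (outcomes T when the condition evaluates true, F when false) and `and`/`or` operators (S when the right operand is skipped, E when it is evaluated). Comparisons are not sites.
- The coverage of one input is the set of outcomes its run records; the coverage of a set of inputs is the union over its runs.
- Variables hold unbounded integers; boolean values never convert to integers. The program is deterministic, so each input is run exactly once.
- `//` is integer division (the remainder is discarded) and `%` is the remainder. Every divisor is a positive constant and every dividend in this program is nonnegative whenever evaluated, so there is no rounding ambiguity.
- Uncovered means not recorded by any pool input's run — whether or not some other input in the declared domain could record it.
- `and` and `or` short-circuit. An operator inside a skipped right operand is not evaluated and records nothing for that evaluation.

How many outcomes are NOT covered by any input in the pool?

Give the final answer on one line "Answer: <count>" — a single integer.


run #1 (u=7, y=4) records B1=F, B2=T, B3=E, B4=S
run #2 (u=5, y=2) records B1=F, B2=F, B3=S, B5=T
run #3 (u=13, y=5) records B1=T, B2=F, B3=E, B4=E, B5=F
run #4 (u=4, y=3) records B1=F, B2=F, B3=S, B5=F
union over the pool: B1=T, B1=F, B2=T, B2=F, B3=S, B3=E, B4=S, B4=E, B5=T, B5=F
uncovered (0 of 10): none
Answer: 0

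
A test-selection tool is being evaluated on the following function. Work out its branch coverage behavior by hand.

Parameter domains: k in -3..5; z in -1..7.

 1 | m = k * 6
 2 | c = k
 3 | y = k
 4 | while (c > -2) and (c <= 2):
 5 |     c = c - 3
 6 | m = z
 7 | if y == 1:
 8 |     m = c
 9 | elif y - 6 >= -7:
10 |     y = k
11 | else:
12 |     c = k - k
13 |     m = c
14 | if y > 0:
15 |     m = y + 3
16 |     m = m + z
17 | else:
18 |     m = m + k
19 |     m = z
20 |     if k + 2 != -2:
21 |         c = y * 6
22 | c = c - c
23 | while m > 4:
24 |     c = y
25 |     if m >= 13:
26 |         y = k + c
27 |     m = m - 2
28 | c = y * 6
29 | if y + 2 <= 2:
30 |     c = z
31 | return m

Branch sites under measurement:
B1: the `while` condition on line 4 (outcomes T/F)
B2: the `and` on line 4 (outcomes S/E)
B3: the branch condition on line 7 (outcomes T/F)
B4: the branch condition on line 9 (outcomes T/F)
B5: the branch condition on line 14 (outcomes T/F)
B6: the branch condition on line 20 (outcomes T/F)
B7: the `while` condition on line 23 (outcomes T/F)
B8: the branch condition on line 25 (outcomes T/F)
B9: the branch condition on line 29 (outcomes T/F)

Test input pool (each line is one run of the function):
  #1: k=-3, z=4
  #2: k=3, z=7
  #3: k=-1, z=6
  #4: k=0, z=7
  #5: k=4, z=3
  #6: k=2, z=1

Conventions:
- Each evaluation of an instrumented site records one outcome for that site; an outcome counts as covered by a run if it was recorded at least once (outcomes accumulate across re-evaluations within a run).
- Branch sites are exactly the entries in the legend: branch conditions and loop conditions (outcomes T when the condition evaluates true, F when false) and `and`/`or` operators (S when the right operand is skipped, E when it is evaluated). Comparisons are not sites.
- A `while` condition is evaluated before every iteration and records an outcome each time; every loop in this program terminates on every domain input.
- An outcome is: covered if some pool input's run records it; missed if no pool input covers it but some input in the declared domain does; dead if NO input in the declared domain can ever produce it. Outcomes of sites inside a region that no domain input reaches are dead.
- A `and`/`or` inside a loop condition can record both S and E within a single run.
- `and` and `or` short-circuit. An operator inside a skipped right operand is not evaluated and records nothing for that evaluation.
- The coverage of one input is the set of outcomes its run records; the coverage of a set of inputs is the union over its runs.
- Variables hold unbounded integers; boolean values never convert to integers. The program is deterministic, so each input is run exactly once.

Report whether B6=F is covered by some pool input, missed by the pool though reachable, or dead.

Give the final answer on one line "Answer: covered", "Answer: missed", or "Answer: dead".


no pool input records B6=F
checking all 81 inputs in the declared domain: B6=F is never recorded -> dead
Answer: dead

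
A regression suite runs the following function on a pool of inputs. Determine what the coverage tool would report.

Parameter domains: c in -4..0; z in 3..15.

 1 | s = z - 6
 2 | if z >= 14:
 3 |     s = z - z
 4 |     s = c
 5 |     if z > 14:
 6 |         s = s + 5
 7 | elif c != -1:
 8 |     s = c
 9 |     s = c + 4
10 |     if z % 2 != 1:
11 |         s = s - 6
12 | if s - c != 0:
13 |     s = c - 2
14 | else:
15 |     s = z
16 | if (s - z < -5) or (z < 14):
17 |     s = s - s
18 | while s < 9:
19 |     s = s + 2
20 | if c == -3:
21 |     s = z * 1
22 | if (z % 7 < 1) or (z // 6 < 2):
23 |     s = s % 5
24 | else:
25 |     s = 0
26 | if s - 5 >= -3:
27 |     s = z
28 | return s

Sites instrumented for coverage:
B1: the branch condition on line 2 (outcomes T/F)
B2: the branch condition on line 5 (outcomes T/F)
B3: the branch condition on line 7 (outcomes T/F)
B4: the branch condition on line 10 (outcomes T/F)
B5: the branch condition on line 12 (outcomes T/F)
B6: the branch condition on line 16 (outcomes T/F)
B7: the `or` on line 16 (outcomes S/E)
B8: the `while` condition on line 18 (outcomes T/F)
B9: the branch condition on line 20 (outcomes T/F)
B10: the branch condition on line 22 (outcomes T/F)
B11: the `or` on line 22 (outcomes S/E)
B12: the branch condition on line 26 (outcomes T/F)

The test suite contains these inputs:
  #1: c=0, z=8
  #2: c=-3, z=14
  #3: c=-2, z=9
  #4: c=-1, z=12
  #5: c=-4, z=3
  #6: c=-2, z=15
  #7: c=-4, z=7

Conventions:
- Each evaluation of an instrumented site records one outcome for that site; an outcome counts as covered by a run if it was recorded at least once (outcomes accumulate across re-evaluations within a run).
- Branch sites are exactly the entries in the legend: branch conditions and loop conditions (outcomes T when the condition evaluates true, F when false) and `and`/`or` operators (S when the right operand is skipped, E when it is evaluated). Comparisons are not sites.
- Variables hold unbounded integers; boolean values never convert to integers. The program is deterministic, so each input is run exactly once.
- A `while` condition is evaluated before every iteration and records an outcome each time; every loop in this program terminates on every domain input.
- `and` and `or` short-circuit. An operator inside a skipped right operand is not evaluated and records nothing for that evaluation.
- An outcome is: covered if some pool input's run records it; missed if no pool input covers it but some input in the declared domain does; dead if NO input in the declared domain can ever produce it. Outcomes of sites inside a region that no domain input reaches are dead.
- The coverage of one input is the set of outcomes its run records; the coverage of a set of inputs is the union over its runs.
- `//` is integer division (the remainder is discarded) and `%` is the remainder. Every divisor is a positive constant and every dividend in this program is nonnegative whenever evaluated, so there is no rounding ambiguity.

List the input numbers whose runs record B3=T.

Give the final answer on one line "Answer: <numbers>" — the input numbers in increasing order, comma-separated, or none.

input #1 (c=0, z=8): hits B3=T
input #2 (c=-3, z=14): never hits B3=T
input #3 (c=-2, z=9): hits B3=T
input #4 (c=-1, z=12): never hits B3=T
input #5 (c=-4, z=3): hits B3=T
input #6 (c=-2, z=15): never hits B3=T
input #7 (c=-4, z=7): hits B3=T

Answer: 1, 3, 5, 7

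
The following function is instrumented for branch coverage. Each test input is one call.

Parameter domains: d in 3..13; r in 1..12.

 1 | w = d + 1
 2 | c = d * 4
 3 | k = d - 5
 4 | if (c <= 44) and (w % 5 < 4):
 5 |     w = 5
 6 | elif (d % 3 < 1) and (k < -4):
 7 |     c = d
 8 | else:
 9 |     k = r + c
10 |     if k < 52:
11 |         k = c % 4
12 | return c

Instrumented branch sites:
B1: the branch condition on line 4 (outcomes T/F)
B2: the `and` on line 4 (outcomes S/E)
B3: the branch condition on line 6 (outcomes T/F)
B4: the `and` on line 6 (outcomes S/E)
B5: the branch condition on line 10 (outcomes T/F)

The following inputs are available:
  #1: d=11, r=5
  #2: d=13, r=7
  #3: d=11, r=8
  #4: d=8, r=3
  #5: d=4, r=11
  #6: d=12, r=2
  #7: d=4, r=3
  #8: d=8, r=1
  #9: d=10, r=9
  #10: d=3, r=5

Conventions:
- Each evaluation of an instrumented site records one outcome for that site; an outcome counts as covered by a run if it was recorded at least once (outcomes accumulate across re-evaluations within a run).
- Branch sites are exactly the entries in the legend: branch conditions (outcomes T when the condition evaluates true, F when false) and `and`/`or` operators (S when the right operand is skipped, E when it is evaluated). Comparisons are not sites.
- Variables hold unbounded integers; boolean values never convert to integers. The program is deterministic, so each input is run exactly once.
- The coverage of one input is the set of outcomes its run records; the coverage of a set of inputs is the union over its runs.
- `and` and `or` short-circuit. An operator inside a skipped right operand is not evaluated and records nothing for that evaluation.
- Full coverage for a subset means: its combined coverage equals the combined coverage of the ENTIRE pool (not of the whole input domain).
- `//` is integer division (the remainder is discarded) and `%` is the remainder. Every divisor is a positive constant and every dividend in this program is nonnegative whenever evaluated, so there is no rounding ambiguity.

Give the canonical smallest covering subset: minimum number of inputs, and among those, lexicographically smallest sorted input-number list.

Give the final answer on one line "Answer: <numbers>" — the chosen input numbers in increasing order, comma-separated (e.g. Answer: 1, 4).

run #1 (d=11, r=5) runs B2->E, B1->T; records B1=T, B2=E
run #2 (d=13, r=7) runs B2->S, B1->F, B4->S, B3->F, B5->F; records B1=F, B2=S, B3=F, B4=S, B5=F
run #3 (d=11, r=8) runs B2->E, B1->T; records B1=T, B2=E
run #4 (d=8, r=3) runs B2->E, B1->F, B4->S, B3->F, B5->T; records B1=F, B2=E, B3=F, B4=S, B5=T
run #5 (d=4, r=11) runs B2->E, B1->T; records B1=T, B2=E
run #6 (d=12, r=2) runs B2->S, B1->F, B4->E, B3->F, B5->T; records B1=F, B2=S, B3=F, B4=E, B5=T
run #7 (d=4, r=3) runs B2->E, B1->T; records B1=T, B2=E
run #8 (d=8, r=1) runs B2->E, B1->F, B4->S, B3->F, B5->T; records B1=F, B2=E, B3=F, B4=S, B5=T
run #9 (d=10, r=9) runs B2->E, B1->T; records B1=T, B2=E
run #10 (d=3, r=5) runs B2->E, B1->F, B4->E, B3->F, B5->T; records B1=F, B2=E, B3=F, B4=E, B5=T
the full pool covers 9 outcomes: B1=T, B1=F, B2=S, B2=E, B3=F, B4=S, B4=E, B5=T, B5=F
every size-1 subset falls short of the 9 outcomes (best: 5/9)
every size-2 subset falls short of the 9 outcomes (best: 8/9)
at size 3, {1, 2, 6} reaches all 9 outcomes; every lexicographically earlier size-3 subset fails

Answer: 1, 2, 6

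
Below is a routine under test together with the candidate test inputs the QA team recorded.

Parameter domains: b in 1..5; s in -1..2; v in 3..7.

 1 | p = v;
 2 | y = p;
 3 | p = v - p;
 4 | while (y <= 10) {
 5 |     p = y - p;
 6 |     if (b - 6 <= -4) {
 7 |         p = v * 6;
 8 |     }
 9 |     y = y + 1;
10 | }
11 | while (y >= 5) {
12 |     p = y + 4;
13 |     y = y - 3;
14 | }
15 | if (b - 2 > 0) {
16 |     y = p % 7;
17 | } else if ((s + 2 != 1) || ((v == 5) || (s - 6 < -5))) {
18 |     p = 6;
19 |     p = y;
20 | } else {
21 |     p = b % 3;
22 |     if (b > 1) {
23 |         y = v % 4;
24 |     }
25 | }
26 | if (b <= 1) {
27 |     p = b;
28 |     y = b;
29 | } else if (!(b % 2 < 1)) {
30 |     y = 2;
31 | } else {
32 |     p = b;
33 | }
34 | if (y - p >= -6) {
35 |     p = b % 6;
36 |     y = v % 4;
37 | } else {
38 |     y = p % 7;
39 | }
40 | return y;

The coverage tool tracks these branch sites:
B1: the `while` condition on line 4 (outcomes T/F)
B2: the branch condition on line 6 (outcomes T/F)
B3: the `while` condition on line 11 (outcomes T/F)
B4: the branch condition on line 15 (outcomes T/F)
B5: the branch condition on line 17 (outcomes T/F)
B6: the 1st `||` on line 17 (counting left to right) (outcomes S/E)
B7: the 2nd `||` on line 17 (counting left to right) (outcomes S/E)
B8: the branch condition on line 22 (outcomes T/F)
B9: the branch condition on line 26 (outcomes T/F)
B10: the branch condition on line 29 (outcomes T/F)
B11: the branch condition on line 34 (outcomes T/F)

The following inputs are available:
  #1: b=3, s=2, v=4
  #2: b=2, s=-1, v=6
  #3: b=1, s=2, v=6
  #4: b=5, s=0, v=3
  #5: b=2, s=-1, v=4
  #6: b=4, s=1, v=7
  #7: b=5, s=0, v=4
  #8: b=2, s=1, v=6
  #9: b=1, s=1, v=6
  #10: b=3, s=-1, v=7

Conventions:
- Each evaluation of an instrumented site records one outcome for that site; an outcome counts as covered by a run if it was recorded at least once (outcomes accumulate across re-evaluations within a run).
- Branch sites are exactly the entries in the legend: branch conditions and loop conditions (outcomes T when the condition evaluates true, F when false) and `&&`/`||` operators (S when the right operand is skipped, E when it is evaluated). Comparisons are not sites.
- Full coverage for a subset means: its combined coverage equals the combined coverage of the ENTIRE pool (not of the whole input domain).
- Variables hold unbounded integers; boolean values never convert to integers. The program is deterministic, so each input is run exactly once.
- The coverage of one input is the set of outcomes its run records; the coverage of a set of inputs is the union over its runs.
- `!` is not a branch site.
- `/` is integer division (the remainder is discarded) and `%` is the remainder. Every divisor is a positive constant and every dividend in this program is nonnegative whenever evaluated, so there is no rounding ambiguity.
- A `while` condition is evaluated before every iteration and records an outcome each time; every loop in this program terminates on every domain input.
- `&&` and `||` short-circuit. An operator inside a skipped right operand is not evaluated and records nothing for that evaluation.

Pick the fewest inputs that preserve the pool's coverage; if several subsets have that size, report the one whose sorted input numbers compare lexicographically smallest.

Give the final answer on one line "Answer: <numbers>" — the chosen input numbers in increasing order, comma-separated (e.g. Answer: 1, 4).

test 1 (b=3, s=2, v=4) fires B1->T, B2->F, B1->T, B2->F, B1->T, B2->F, B1->T, B2->F, B1->T, B2->F, B1->T, B2->F, B1->T, B2->F, ...; hits B1=T, B1=F, B2=F, B3=T, B3=F, B4=T, B9=F, B10=T, B11=F
test 2 (b=2, s=-1, v=6) fires B1->T, B2->T, B1->T, B2->T, B1->T, B2->T, B1->T, B2->T, B1->T, B2->T, B1->F, B3->T, B3->T, B3->T, ...; hits B1=T, B1=F, B2=T, B3=T, B3=F, B4=F, B5=T, B6=E, B7=E, B9=F, B10=F, B11=T
test 3 (b=1, s=2, v=6) fires B1->T, B2->T, B1->T, B2->T, B1->T, B2->T, B1->T, B2->T, B1->T, B2->T, B1->F, B3->T, B3->T, B3->T, ...; hits B1=T, B1=F, B2=T, B3=T, B3=F, B4=F, B5=T, B6=S, B9=T, B11=T
test 4 (b=5, s=0, v=3) fires B1->T, B2->F, B1->T, B2->F, B1->T, B2->F, B1->T, B2->F, B1->T, B2->F, B1->T, B2->F, B1->T, B2->F, ...; hits B1=T, B1=F, B2=F, B3=T, B3=F, B4=T, B9=F, B10=T, B11=F
test 5 (b=2, s=-1, v=4) fires B1->T, B2->T, B1->T, B2->T, B1->T, B2->T, B1->T, B2->T, B1->T, B2->T, B1->T, B2->T, B1->T, B2->T, ...; hits B1=T, B1=F, B2=T, B3=T, B3=F, B4=F, B5=T, B6=E, B7=E, B9=F, B10=F, B11=T
test 6 (b=4, s=1, v=7) fires B1->T, B2->F, B1->T, B2->F, B1->T, B2->F, B1->T, B2->F, B1->F, B3->T, B3->T, B3->T, B3->F, B4->T, ...; hits B1=T, B1=F, B2=F, B3=T, B3=F, B4=T, B9=F, B10=F, B11=T
test 7 (b=5, s=0, v=4) fires B1->T, B2->F, B1->T, B2->F, B1->T, B2->F, B1->T, B2->F, B1->T, B2->F, B1->T, B2->F, B1->T, B2->F, ...; hits B1=T, B1=F, B2=F, B3=T, B3=F, B4=T, B9=F, B10=T, B11=F
test 8 (b=2, s=1, v=6) fires B1->T, B2->T, B1->T, B2->T, B1->T, B2->T, B1->T, B2->T, B1->T, B2->T, B1->F, B3->T, B3->T, B3->T, ...; hits B1=T, B1=F, B2=T, B3=T, B3=F, B4=F, B5=T, B6=S, B9=F, B10=F, B11=T
test 9 (b=1, s=1, v=6) fires B1->T, B2->T, B1->T, B2->T, B1->T, B2->T, B1->T, B2->T, B1->T, B2->T, B1->F, B3->T, B3->T, B3->T, ...; hits B1=T, B1=F, B2=T, B3=T, B3=F, B4=F, B5=T, B6=S, B9=T, B11=T
test 10 (b=3, s=-1, v=7) fires B1->T, B2->F, B1->T, B2->F, B1->T, B2->F, B1->T, B2->F, B1->F, B3->T, B3->T, B3->T, B3->F, B4->T, ...; hits B1=T, B1=F, B2=F, B3=T, B3=F, B4=T, B9=F, B10=T, B11=F
together the pool reaches 18 outcomes: B1=T, B1=F, B2=T, B2=F, B3=T, B3=F, B4=T, B4=F, B5=T, B6=S, B6=E, B7=E, B9=T, B9=F, B10=T, B10=F, B11=T, B11=F
size 1 is not enough: best union over all size-1 subsets is 12/18
size 2 is not enough: best union over all size-2 subsets is 16/18
at size 3, {1, 2, 3} reaches all 18 outcomes; every lexicographically earlier size-3 subset fails

Answer: 1, 2, 3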